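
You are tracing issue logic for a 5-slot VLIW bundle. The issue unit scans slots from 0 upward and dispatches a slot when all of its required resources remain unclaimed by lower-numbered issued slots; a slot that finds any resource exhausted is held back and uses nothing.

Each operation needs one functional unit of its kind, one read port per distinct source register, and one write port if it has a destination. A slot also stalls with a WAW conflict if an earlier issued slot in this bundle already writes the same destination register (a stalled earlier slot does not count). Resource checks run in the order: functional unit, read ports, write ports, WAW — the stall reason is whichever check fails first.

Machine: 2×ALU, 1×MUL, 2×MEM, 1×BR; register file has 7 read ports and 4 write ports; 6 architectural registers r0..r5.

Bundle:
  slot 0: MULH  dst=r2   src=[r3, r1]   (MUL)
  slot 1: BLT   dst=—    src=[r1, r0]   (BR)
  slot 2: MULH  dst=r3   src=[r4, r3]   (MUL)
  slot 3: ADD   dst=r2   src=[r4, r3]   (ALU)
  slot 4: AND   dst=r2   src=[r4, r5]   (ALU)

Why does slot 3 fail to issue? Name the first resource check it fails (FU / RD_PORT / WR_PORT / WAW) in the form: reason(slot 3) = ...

reason(slot 3) = WAW

  0. MUL→r2 ⇒ go  {2A/0Mu/2Ld/1B | 5r 3w}
  1. BR ⇒ go  {2A/0Mu/2Ld/0B | 3r 3w}
  2. MUL→r3 ⇒ no(FU)  {2A/0Mu/2Ld/0B | 3r 3w}
  3. ALU→r2 ⇒ no(WAW)  {2A/0Mu/2Ld/0B | 3r 3w}
  4. ALU→r2 ⇒ no(WAW)  {2A/0Mu/2Ld/0B | 3r 3w}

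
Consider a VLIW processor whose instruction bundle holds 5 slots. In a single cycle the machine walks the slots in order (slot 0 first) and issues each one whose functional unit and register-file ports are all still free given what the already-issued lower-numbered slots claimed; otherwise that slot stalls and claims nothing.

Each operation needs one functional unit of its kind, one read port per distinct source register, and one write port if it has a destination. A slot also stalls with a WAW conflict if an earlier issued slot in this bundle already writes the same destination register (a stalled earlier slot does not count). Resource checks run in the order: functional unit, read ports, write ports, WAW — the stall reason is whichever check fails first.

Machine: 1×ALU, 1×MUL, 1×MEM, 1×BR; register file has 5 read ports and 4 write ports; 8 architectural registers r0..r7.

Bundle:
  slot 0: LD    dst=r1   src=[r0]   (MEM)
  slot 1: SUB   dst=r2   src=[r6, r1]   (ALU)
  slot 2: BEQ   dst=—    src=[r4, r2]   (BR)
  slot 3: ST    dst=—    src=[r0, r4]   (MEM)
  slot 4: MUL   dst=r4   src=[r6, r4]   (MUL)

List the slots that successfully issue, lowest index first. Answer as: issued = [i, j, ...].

issued = [0, 1, 2]

[0] MEM needs rd=1 wr=1: ok; after: ALU=1 MUL=1 MEM=0 BR=1, R=4, W=3
[1] ALU needs rd=2 wr=1: ok; after: ALU=0 MUL=1 MEM=0 BR=1, R=2, W=2
[2] BR needs rd=2 wr=0: ok; after: ALU=0 MUL=1 MEM=0 BR=0, R=0, W=2
[3] MEM needs rd=2 wr=0: FU; after: ALU=0 MUL=1 MEM=0 BR=0, R=0, W=2
[4] MUL needs rd=2 wr=1: RD_PORT; after: ALU=0 MUL=1 MEM=0 BR=0, R=0, W=2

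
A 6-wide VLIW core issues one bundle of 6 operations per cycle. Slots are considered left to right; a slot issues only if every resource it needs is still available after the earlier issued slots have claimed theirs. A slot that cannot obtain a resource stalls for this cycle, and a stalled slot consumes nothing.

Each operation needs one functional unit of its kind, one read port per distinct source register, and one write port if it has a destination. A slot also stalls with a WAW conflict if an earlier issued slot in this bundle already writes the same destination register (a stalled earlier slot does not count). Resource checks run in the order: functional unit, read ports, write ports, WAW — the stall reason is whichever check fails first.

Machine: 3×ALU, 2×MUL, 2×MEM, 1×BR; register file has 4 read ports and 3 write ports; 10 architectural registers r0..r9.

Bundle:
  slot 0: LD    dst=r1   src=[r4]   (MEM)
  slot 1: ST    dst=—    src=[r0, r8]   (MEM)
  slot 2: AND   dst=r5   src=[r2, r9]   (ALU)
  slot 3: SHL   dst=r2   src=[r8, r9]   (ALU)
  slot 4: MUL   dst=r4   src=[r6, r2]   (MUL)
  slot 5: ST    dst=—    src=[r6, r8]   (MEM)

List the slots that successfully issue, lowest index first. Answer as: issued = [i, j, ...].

(0) want 1×MEM +1rd +1wr — yes → AL3|MU2|ME1|BR1|rd3|wr2
(1) want 1×MEM +2rd +0wr — yes → AL3|MU2|ME0|BR1|rd1|wr2
(2) want 1×ALU +2rd +1wr — RD_PORT → AL3|MU2|ME0|BR1|rd1|wr2
(3) want 1×ALU +2rd +1wr — RD_PORT → AL3|MU2|ME0|BR1|rd1|wr2
(4) want 1×MUL +2rd +1wr — RD_PORT → AL3|MU2|ME0|BR1|rd1|wr2
(5) want 1×MEM +2rd +0wr — FU → AL3|MU2|ME0|BR1|rd1|wr2

issued = [0, 1]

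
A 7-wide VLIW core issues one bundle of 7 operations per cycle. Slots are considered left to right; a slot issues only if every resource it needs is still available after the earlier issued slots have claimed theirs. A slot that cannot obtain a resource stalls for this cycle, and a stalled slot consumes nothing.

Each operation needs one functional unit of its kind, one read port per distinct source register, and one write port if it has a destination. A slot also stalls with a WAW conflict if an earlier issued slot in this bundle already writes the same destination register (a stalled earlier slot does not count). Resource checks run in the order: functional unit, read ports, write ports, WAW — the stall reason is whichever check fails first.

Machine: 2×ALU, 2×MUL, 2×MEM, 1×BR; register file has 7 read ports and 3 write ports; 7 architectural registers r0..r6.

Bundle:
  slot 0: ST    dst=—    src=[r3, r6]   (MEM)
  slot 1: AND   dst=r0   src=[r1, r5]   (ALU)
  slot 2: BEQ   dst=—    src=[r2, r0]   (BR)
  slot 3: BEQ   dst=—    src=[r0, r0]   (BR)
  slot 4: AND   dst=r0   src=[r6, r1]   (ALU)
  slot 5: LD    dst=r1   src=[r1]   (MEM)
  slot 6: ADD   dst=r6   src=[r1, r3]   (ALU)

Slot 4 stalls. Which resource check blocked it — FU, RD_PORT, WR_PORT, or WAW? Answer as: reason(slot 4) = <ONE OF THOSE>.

(0) want 1×MEM +2rd +0wr — yes → AL2|MU2|ME1|BR1|rd5|wr3
(1) want 1×ALU +2rd +1wr — yes → AL1|MU2|ME1|BR1|rd3|wr2
(2) want 1×BR +2rd +0wr — yes → AL1|MU2|ME1|BR0|rd1|wr2
(3) want 1×BR +1rd +0wr — FU → AL1|MU2|ME1|BR0|rd1|wr2
(4) want 1×ALU +2rd +1wr — RD_PORT → AL1|MU2|ME1|BR0|rd1|wr2
(5) want 1×MEM +1rd +1wr — yes → AL1|MU2|ME0|BR0|rd0|wr1
(6) want 1×ALU +2rd +1wr — RD_PORT → AL1|MU2|ME0|BR0|rd0|wr1

reason(slot 4) = RD_PORT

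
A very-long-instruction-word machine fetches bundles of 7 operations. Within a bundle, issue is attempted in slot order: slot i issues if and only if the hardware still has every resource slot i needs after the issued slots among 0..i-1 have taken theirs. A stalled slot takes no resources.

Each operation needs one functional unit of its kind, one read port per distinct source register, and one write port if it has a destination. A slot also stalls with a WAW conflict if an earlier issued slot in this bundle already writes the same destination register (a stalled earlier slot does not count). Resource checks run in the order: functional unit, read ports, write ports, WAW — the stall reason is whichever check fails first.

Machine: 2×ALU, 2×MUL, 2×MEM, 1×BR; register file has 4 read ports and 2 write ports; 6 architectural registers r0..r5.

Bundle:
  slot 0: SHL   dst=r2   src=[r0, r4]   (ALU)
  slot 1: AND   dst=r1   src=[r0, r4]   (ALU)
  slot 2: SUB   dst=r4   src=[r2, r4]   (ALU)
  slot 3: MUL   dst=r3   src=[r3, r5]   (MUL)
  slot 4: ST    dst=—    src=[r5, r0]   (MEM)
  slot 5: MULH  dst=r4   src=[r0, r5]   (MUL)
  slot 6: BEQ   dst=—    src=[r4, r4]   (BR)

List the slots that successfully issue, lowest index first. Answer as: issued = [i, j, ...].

issued = [0, 1]

slot 0 (ALU): ISSUE — free A1,Mu2,Ld2,B1 rp2 wp1
slot 1 (ALU): ISSUE — free A0,Mu2,Ld2,B1 rp0 wp0
slot 2 (ALU): stall FU — free A0,Mu2,Ld2,B1 rp0 wp0
slot 3 (MUL): stall RD_PORT — free A0,Mu2,Ld2,B1 rp0 wp0
slot 4 (MEM): stall RD_PORT — free A0,Mu2,Ld2,B1 rp0 wp0
slot 5 (MUL): stall RD_PORT — free A0,Mu2,Ld2,B1 rp0 wp0
slot 6 (BR): stall RD_PORT — free A0,Mu2,Ld2,B1 rp0 wp0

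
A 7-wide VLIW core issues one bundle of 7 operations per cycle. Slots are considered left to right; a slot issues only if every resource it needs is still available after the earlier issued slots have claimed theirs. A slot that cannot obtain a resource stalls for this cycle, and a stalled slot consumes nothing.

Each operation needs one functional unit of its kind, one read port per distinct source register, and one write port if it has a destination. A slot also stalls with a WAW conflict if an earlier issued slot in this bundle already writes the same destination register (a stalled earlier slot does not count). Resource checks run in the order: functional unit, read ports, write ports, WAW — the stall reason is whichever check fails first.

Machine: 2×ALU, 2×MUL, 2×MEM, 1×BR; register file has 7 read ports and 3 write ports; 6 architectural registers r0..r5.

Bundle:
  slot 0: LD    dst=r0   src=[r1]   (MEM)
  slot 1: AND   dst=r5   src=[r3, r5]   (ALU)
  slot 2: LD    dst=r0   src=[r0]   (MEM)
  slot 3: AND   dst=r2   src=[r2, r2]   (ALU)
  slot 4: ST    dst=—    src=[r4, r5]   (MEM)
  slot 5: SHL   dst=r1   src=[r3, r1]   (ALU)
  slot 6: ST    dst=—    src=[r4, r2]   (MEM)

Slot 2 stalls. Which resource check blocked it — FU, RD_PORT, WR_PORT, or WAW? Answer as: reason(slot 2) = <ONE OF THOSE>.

#0 MEM src=r1 dispatched  <A:2 Mu:2 Ld:1 B:1 rd:6 wr:2>
#1 ALU src=r3,r5 dispatched  <A:1 Mu:2 Ld:1 B:1 rd:4 wr:1>
#2 MEM src=r0 held:WAW  <A:1 Mu:2 Ld:1 B:1 rd:4 wr:1>
#3 ALU src=r2,r2 dispatched  <A:0 Mu:2 Ld:1 B:1 rd:3 wr:0>
#4 MEM src=r4,r5 dispatched  <A:0 Mu:2 Ld:0 B:1 rd:1 wr:0>
#5 ALU src=r3,r1 held:FU  <A:0 Mu:2 Ld:0 B:1 rd:1 wr:0>
#6 MEM src=r4,r2 held:FU  <A:0 Mu:2 Ld:0 B:1 rd:1 wr:0>

reason(slot 2) = WAW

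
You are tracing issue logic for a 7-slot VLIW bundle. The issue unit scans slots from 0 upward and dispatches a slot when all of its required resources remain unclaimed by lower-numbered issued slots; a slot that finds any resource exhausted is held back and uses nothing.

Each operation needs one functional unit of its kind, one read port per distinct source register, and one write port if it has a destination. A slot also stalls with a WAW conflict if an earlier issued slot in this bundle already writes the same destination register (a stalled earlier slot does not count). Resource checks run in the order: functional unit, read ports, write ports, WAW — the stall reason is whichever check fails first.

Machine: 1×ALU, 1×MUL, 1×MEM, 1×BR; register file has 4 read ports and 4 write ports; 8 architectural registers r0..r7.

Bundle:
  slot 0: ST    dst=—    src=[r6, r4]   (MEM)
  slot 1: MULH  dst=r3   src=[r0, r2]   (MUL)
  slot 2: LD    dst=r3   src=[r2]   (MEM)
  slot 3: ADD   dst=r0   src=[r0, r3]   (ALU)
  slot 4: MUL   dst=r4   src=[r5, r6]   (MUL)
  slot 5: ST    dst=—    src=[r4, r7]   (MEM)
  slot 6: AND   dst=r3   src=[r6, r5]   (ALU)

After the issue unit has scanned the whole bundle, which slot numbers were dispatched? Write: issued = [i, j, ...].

issued = [0, 1]

#0 MEM src=r6,r4 dispatched  <A:1 Mu:1 Ld:0 B:1 rd:2 wr:4>
#1 MUL src=r0,r2 dispatched  <A:1 Mu:0 Ld:0 B:1 rd:0 wr:3>
#2 MEM src=r2 held:FU  <A:1 Mu:0 Ld:0 B:1 rd:0 wr:3>
#3 ALU src=r0,r3 held:RD_PORT  <A:1 Mu:0 Ld:0 B:1 rd:0 wr:3>
#4 MUL src=r5,r6 held:FU  <A:1 Mu:0 Ld:0 B:1 rd:0 wr:3>
#5 MEM src=r4,r7 held:FU  <A:1 Mu:0 Ld:0 B:1 rd:0 wr:3>
#6 ALU src=r6,r5 held:RD_PORT  <A:1 Mu:0 Ld:0 B:1 rd:0 wr:3>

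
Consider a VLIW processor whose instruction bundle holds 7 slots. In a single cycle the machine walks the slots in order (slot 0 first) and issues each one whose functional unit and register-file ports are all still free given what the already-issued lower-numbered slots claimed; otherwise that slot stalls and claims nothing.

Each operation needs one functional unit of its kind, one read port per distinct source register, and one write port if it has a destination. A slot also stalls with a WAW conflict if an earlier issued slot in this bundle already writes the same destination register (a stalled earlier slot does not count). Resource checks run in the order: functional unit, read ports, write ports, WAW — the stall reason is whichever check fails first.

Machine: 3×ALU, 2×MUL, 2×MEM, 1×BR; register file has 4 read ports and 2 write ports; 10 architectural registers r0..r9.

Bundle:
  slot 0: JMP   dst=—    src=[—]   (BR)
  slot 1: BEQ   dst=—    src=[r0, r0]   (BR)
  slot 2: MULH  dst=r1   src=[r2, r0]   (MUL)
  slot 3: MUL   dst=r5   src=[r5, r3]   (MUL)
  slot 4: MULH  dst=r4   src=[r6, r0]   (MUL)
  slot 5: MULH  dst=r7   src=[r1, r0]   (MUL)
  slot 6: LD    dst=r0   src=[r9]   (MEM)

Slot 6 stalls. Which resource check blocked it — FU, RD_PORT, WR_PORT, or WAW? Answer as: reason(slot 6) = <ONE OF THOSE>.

[0] BR needs rd=0 wr=0: ok; after: ALU=3 MUL=2 MEM=2 BR=0, R=4, W=2
[1] BR needs rd=1 wr=0: FU; after: ALU=3 MUL=2 MEM=2 BR=0, R=4, W=2
[2] MUL needs rd=2 wr=1: ok; after: ALU=3 MUL=1 MEM=2 BR=0, R=2, W=1
[3] MUL needs rd=2 wr=1: ok; after: ALU=3 MUL=0 MEM=2 BR=0, R=0, W=0
[4] MUL needs rd=2 wr=1: FU; after: ALU=3 MUL=0 MEM=2 BR=0, R=0, W=0
[5] MUL needs rd=2 wr=1: FU; after: ALU=3 MUL=0 MEM=2 BR=0, R=0, W=0
[6] MEM needs rd=1 wr=1: RD_PORT; after: ALU=3 MUL=0 MEM=2 BR=0, R=0, W=0

reason(slot 6) = RD_PORT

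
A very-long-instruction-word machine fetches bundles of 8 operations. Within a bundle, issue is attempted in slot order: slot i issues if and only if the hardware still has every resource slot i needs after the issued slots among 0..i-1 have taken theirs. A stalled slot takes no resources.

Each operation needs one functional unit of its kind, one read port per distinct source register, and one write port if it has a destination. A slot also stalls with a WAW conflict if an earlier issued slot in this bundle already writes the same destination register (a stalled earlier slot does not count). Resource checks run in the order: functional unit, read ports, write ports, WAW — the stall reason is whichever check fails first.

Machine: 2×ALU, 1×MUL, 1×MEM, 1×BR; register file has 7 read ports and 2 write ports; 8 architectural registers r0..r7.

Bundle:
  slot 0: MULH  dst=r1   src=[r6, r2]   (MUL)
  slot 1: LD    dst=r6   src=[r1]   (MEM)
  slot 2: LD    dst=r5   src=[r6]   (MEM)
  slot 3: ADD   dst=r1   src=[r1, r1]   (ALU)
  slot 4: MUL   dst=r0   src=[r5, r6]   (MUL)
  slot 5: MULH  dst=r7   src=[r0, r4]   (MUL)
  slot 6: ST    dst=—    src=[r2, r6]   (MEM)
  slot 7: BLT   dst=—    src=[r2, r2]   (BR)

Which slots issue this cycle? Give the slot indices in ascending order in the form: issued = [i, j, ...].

slot 0 (MUL): ISSUE — free A2,Mu0,Ld1,B1 rp5 wp1
slot 1 (MEM): ISSUE — free A2,Mu0,Ld0,B1 rp4 wp0
slot 2 (MEM): stall FU — free A2,Mu0,Ld0,B1 rp4 wp0
slot 3 (ALU): stall WR_PORT — free A2,Mu0,Ld0,B1 rp4 wp0
slot 4 (MUL): stall FU — free A2,Mu0,Ld0,B1 rp4 wp0
slot 5 (MUL): stall FU — free A2,Mu0,Ld0,B1 rp4 wp0
slot 6 (MEM): stall FU — free A2,Mu0,Ld0,B1 rp4 wp0
slot 7 (BR): ISSUE — free A2,Mu0,Ld0,B0 rp3 wp0

issued = [0, 1, 7]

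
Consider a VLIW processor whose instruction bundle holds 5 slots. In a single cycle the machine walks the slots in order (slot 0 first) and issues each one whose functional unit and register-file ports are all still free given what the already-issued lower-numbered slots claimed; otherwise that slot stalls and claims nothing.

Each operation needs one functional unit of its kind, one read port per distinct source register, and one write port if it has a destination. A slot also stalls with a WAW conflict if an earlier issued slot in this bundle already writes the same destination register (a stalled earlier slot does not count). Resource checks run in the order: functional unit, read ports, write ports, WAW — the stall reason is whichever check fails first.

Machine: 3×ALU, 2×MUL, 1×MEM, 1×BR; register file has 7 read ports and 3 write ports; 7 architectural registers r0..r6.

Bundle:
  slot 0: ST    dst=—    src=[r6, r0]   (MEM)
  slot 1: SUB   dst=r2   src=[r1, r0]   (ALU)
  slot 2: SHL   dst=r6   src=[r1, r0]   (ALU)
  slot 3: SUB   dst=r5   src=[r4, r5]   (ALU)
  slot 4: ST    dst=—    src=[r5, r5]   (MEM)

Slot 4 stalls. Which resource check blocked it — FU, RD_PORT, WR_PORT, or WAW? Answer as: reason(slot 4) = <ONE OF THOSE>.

slot 0 (MEM): ISSUE — free A3,Mu2,Ld0,B1 rp5 wp3
slot 1 (ALU): ISSUE — free A2,Mu2,Ld0,B1 rp3 wp2
slot 2 (ALU): ISSUE — free A1,Mu2,Ld0,B1 rp1 wp1
slot 3 (ALU): stall RD_PORT — free A1,Mu2,Ld0,B1 rp1 wp1
slot 4 (MEM): stall FU — free A1,Mu2,Ld0,B1 rp1 wp1

reason(slot 4) = FU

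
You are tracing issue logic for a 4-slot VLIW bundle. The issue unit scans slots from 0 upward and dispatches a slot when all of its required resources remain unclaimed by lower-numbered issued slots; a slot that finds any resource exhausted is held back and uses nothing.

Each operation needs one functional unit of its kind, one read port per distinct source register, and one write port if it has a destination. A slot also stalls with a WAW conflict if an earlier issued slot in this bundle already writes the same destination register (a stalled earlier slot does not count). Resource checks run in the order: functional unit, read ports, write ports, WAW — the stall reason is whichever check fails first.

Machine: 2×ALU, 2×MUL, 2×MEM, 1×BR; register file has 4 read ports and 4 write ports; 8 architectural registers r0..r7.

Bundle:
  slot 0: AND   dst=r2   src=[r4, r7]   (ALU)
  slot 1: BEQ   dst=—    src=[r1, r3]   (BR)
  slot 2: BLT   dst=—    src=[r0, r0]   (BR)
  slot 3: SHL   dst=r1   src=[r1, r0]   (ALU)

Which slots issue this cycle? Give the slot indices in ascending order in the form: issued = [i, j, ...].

  0. ALU→r2 ⇒ go  {1A/2Mu/2Ld/1B | 2r 3w}
  1. BR ⇒ go  {1A/2Mu/2Ld/0B | 0r 3w}
  2. BR ⇒ no(FU)  {1A/2Mu/2Ld/0B | 0r 3w}
  3. ALU→r1 ⇒ no(RD_PORT)  {1A/2Mu/2Ld/0B | 0r 3w}

issued = [0, 1]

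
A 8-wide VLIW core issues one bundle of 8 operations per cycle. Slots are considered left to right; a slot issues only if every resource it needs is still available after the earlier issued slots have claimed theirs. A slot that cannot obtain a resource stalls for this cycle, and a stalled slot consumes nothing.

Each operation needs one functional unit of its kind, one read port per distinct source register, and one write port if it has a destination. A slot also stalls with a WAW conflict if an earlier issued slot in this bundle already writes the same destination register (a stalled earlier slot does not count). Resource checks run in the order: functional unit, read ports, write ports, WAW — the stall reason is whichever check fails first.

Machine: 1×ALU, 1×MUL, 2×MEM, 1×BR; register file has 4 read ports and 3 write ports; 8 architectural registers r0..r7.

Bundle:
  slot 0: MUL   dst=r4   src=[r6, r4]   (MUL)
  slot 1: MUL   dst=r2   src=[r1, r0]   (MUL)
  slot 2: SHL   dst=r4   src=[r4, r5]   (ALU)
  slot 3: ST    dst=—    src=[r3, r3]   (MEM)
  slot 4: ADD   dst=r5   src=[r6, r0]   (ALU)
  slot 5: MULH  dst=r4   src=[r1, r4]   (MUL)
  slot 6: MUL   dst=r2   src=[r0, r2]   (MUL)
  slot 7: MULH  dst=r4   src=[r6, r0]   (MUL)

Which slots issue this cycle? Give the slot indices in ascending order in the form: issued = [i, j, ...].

(0) want 1×MUL +2rd +1wr — yes → AL1|MU0|ME2|BR1|rd2|wr2
(1) want 1×MUL +2rd +1wr — FU → AL1|MU0|ME2|BR1|rd2|wr2
(2) want 1×ALU +2rd +1wr — WAW → AL1|MU0|ME2|BR1|rd2|wr2
(3) want 1×MEM +1rd +0wr — yes → AL1|MU0|ME1|BR1|rd1|wr2
(4) want 1×ALU +2rd +1wr — RD_PORT → AL1|MU0|ME1|BR1|rd1|wr2
(5) want 1×MUL +2rd +1wr — FU → AL1|MU0|ME1|BR1|rd1|wr2
(6) want 1×MUL +2rd +1wr — FU → AL1|MU0|ME1|BR1|rd1|wr2
(7) want 1×MUL +2rd +1wr — FU → AL1|MU0|ME1|BR1|rd1|wr2

issued = [0, 3]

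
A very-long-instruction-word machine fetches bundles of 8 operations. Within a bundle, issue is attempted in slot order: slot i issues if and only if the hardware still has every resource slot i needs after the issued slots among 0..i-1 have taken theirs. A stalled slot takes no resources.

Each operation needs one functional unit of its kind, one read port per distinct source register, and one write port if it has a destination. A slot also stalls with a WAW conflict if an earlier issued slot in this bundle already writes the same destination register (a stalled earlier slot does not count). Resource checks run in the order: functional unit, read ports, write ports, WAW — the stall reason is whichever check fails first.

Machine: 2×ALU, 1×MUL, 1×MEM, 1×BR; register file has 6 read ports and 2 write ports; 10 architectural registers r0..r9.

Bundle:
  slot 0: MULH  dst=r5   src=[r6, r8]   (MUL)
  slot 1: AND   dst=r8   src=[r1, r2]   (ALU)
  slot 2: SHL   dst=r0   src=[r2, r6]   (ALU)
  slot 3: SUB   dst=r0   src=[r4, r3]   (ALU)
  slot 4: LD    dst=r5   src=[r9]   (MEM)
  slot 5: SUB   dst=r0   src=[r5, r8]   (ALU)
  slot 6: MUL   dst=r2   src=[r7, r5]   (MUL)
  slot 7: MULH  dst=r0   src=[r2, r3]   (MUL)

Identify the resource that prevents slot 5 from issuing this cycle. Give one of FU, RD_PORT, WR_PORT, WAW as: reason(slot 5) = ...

(0) want 1×MUL +2rd +1wr — yes → AL2|MU0|ME1|BR1|rd4|wr1
(1) want 1×ALU +2rd +1wr — yes → AL1|MU0|ME1|BR1|rd2|wr0
(2) want 1×ALU +2rd +1wr — WR_PORT → AL1|MU0|ME1|BR1|rd2|wr0
(3) want 1×ALU +2rd +1wr — WR_PORT → AL1|MU0|ME1|BR1|rd2|wr0
(4) want 1×MEM +1rd +1wr — WR_PORT → AL1|MU0|ME1|BR1|rd2|wr0
(5) want 1×ALU +2rd +1wr — WR_PORT → AL1|MU0|ME1|BR1|rd2|wr0
(6) want 1×MUL +2rd +1wr — FU → AL1|MU0|ME1|BR1|rd2|wr0
(7) want 1×MUL +2rd +1wr — FU → AL1|MU0|ME1|BR1|rd2|wr0

reason(slot 5) = WR_PORT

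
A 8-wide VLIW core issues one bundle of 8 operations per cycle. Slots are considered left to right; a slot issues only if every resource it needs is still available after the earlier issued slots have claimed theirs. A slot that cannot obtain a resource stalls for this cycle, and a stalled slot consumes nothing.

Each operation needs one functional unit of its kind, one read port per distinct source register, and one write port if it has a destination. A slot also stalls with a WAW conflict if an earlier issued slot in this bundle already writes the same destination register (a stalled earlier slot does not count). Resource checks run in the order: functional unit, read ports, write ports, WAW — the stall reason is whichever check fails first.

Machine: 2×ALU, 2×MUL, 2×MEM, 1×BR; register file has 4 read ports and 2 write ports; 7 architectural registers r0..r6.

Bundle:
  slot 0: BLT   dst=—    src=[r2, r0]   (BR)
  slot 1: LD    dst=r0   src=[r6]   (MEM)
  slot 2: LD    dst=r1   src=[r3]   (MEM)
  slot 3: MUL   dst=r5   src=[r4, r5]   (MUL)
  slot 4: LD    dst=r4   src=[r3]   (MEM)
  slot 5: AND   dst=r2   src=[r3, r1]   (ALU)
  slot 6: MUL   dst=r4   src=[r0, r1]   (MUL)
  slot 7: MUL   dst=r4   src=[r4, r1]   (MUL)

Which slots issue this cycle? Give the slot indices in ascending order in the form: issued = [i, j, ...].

issued = [0, 1, 2]

[0] BR needs rd=2 wr=0: ok; after: ALU=2 MUL=2 MEM=2 BR=0, R=2, W=2
[1] MEM needs rd=1 wr=1: ok; after: ALU=2 MUL=2 MEM=1 BR=0, R=1, W=1
[2] MEM needs rd=1 wr=1: ok; after: ALU=2 MUL=2 MEM=0 BR=0, R=0, W=0
[3] MUL needs rd=2 wr=1: RD_PORT; after: ALU=2 MUL=2 MEM=0 BR=0, R=0, W=0
[4] MEM needs rd=1 wr=1: FU; after: ALU=2 MUL=2 MEM=0 BR=0, R=0, W=0
[5] ALU needs rd=2 wr=1: RD_PORT; after: ALU=2 MUL=2 MEM=0 BR=0, R=0, W=0
[6] MUL needs rd=2 wr=1: RD_PORT; after: ALU=2 MUL=2 MEM=0 BR=0, R=0, W=0
[7] MUL needs rd=2 wr=1: RD_PORT; after: ALU=2 MUL=2 MEM=0 BR=0, R=0, W=0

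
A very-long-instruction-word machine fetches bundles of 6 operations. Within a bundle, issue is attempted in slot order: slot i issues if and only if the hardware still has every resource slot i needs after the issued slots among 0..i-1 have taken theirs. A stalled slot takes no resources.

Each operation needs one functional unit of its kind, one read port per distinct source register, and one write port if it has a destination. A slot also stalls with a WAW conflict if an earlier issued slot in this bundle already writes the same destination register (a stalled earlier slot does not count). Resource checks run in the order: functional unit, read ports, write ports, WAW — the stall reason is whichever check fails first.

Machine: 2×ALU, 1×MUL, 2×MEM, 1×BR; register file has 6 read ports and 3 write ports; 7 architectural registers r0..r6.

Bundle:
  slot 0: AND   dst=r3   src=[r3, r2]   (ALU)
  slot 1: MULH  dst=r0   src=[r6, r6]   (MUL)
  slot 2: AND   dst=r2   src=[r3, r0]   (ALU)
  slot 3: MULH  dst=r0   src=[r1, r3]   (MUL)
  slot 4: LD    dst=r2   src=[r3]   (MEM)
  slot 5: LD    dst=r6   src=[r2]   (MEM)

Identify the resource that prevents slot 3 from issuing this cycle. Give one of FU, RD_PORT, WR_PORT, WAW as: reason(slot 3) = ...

reason(slot 3) = FU

slot 0 (ALU): ISSUE — free A1,Mu1,Ld2,B1 rp4 wp2
slot 1 (MUL): ISSUE — free A1,Mu0,Ld2,B1 rp3 wp1
slot 2 (ALU): ISSUE — free A0,Mu0,Ld2,B1 rp1 wp0
slot 3 (MUL): stall FU — free A0,Mu0,Ld2,B1 rp1 wp0
slot 4 (MEM): stall WR_PORT — free A0,Mu0,Ld2,B1 rp1 wp0
slot 5 (MEM): stall WR_PORT — free A0,Mu0,Ld2,B1 rp1 wp0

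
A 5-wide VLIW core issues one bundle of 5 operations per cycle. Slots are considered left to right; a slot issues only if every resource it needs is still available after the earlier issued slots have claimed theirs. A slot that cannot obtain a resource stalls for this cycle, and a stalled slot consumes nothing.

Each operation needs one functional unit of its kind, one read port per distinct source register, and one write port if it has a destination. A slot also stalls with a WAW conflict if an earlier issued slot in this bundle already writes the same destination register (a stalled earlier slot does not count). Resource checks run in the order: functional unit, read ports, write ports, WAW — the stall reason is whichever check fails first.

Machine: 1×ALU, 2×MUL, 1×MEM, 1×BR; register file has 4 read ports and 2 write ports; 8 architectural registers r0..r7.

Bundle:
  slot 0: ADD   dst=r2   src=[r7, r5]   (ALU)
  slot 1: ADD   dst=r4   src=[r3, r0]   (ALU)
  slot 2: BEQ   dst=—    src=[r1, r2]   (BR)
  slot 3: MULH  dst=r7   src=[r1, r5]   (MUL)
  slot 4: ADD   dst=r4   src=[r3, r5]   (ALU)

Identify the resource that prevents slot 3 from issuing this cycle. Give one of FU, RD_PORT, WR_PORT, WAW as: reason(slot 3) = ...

slot 0 (ALU): ISSUE — free A0,Mu2,Ld1,B1 rp2 wp1
slot 1 (ALU): stall FU — free A0,Mu2,Ld1,B1 rp2 wp1
slot 2 (BR): ISSUE — free A0,Mu2,Ld1,B0 rp0 wp1
slot 3 (MUL): stall RD_PORT — free A0,Mu2,Ld1,B0 rp0 wp1
slot 4 (ALU): stall FU — free A0,Mu2,Ld1,B0 rp0 wp1

reason(slot 3) = RD_PORT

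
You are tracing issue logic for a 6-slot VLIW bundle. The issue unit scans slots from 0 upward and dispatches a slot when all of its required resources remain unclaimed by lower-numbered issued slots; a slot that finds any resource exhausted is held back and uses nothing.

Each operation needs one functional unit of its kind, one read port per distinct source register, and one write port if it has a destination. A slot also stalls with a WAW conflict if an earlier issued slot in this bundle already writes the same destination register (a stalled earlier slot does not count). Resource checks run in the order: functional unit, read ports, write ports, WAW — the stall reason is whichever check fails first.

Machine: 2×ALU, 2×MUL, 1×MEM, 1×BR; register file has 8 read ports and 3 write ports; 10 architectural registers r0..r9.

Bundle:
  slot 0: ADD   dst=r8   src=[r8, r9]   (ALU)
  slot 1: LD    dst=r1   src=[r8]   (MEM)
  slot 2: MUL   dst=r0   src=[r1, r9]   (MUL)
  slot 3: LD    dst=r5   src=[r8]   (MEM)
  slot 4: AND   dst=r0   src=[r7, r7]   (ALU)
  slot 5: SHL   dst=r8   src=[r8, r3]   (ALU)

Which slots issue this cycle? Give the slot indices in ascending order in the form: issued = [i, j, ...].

issued = [0, 1, 2]

#0 ALU src=r8,r9 dispatched  <A:1 Mu:2 Ld:1 B:1 rd:6 wr:2>
#1 MEM src=r8 dispatched  <A:1 Mu:2 Ld:0 B:1 rd:5 wr:1>
#2 MUL src=r1,r9 dispatched  <A:1 Mu:1 Ld:0 B:1 rd:3 wr:0>
#3 MEM src=r8 held:FU  <A:1 Mu:1 Ld:0 B:1 rd:3 wr:0>
#4 ALU src=r7,r7 held:WR_PORT  <A:1 Mu:1 Ld:0 B:1 rd:3 wr:0>
#5 ALU src=r8,r3 held:WR_PORT  <A:1 Mu:1 Ld:0 B:1 rd:3 wr:0>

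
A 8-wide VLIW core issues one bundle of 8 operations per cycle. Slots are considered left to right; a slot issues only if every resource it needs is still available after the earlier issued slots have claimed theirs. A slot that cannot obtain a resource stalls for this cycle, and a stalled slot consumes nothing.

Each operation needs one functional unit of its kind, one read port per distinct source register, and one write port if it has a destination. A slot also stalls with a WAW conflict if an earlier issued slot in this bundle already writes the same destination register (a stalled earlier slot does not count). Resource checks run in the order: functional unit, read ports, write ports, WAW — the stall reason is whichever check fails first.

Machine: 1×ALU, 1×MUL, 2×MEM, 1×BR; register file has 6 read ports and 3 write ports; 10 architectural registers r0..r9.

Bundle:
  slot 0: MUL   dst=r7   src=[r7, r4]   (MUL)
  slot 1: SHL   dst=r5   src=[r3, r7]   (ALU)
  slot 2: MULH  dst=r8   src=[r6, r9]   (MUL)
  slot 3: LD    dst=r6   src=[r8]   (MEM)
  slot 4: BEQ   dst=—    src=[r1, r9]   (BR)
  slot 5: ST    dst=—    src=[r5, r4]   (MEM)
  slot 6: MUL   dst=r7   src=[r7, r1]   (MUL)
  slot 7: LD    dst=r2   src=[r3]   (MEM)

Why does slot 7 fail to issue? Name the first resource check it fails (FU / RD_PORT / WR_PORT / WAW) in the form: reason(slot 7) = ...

(0) want 1×MUL +2rd +1wr — yes → AL1|MU0|ME2|BR1|rd4|wr2
(1) want 1×ALU +2rd +1wr — yes → AL0|MU0|ME2|BR1|rd2|wr1
(2) want 1×MUL +2rd +1wr — FU → AL0|MU0|ME2|BR1|rd2|wr1
(3) want 1×MEM +1rd +1wr — yes → AL0|MU0|ME1|BR1|rd1|wr0
(4) want 1×BR +2rd +0wr — RD_PORT → AL0|MU0|ME1|BR1|rd1|wr0
(5) want 1×MEM +2rd +0wr — RD_PORT → AL0|MU0|ME1|BR1|rd1|wr0
(6) want 1×MUL +2rd +1wr — FU → AL0|MU0|ME1|BR1|rd1|wr0
(7) want 1×MEM +1rd +1wr — WR_PORT → AL0|MU0|ME1|BR1|rd1|wr0

reason(slot 7) = WR_PORT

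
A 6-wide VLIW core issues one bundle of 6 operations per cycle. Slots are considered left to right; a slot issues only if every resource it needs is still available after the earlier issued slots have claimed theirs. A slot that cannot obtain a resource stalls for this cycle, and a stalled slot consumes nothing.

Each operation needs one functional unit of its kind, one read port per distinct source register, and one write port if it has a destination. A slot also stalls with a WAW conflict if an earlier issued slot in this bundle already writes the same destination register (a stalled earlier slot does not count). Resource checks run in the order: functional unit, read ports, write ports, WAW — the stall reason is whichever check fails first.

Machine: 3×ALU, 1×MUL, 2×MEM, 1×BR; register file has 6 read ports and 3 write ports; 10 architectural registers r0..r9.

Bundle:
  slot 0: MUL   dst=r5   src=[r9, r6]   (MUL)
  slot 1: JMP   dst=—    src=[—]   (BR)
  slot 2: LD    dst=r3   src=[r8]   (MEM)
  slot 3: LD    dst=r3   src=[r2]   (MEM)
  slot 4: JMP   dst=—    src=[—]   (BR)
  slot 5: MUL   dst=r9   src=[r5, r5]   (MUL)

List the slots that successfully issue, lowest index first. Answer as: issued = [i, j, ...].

(0) want 1×MUL +2rd +1wr — yes → AL3|MU0|ME2|BR1|rd4|wr2
(1) want 1×BR +0rd +0wr — yes → AL3|MU0|ME2|BR0|rd4|wr2
(2) want 1×MEM +1rd +1wr — yes → AL3|MU0|ME1|BR0|rd3|wr1
(3) want 1×MEM +1rd +1wr — WAW → AL3|MU0|ME1|BR0|rd3|wr1
(4) want 1×BR +0rd +0wr — FU → AL3|MU0|ME1|BR0|rd3|wr1
(5) want 1×MUL +1rd +1wr — FU → AL3|MU0|ME1|BR0|rd3|wr1

issued = [0, 1, 2]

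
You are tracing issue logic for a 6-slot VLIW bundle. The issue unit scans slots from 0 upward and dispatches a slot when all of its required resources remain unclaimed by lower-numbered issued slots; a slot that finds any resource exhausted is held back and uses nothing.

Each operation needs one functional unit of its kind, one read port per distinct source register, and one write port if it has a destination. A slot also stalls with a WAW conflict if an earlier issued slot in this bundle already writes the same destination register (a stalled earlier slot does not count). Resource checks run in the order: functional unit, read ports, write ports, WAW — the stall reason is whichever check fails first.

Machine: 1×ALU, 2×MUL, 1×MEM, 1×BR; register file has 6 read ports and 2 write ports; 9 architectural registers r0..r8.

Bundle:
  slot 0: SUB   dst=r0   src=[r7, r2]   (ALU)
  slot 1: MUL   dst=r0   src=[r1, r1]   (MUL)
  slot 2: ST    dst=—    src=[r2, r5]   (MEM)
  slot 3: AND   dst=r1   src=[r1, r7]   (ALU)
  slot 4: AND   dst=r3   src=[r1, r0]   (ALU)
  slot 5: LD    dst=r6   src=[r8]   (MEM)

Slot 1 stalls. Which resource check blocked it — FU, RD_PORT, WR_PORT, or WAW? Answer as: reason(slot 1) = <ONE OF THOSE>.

[0] ALU needs rd=2 wr=1: ok; after: ALU=0 MUL=2 MEM=1 BR=1, R=4, W=1
[1] MUL needs rd=1 wr=1: WAW; after: ALU=0 MUL=2 MEM=1 BR=1, R=4, W=1
[2] MEM needs rd=2 wr=0: ok; after: ALU=0 MUL=2 MEM=0 BR=1, R=2, W=1
[3] ALU needs rd=2 wr=1: FU; after: ALU=0 MUL=2 MEM=0 BR=1, R=2, W=1
[4] ALU needs rd=2 wr=1: FU; after: ALU=0 MUL=2 MEM=0 BR=1, R=2, W=1
[5] MEM needs rd=1 wr=1: FU; after: ALU=0 MUL=2 MEM=0 BR=1, R=2, W=1

reason(slot 1) = WAW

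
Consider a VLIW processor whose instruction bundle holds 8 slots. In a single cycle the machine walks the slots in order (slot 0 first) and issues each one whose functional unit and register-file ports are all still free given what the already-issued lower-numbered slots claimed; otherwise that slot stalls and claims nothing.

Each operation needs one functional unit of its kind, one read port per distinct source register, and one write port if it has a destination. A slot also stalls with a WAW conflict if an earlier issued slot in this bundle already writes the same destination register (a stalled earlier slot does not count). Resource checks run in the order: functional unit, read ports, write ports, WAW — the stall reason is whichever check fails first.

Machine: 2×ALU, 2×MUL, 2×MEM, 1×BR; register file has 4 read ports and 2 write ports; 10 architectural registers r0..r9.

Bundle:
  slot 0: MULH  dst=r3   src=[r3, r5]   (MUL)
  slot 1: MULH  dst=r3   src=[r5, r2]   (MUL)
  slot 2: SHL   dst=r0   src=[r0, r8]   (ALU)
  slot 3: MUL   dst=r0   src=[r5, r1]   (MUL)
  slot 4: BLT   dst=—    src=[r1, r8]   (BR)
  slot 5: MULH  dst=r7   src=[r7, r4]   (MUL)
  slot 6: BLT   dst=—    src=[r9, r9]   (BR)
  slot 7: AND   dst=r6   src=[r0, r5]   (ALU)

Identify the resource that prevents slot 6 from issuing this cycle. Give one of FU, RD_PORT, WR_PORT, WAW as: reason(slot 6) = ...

reason(slot 6) = RD_PORT

slot 0 (MUL): ISSUE — free A2,Mu1,Ld2,B1 rp2 wp1
slot 1 (MUL): stall WAW — free A2,Mu1,Ld2,B1 rp2 wp1
slot 2 (ALU): ISSUE — free A1,Mu1,Ld2,B1 rp0 wp0
slot 3 (MUL): stall RD_PORT — free A1,Mu1,Ld2,B1 rp0 wp0
slot 4 (BR): stall RD_PORT — free A1,Mu1,Ld2,B1 rp0 wp0
slot 5 (MUL): stall RD_PORT — free A1,Mu1,Ld2,B1 rp0 wp0
slot 6 (BR): stall RD_PORT — free A1,Mu1,Ld2,B1 rp0 wp0
slot 7 (ALU): stall RD_PORT — free A1,Mu1,Ld2,B1 rp0 wp0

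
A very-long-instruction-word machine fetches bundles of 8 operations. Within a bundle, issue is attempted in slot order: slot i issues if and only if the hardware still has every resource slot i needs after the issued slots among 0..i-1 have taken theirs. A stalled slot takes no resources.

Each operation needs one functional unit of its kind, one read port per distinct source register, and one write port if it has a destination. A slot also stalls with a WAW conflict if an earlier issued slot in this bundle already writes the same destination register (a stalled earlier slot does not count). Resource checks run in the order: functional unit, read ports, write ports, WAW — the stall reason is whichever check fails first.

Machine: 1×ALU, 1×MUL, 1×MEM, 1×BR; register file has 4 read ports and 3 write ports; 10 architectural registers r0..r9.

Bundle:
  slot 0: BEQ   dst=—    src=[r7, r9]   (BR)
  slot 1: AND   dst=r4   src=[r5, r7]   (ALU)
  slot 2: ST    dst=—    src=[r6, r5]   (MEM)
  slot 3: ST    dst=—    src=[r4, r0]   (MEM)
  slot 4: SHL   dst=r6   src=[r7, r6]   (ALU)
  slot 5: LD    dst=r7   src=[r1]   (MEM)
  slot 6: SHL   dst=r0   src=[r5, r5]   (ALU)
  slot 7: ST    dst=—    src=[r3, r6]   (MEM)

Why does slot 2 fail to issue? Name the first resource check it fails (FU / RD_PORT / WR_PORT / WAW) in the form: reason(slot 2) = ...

  0. BR ⇒ go  {1A/1Mu/1Ld/0B | 2r 3w}
  1. ALU→r4 ⇒ go  {0A/1Mu/1Ld/0B | 0r 2w}
  2. MEM ⇒ no(RD_PORT)  {0A/1Mu/1Ld/0B | 0r 2w}
  3. MEM ⇒ no(RD_PORT)  {0A/1Mu/1Ld/0B | 0r 2w}
  4. ALU→r6 ⇒ no(FU)  {0A/1Mu/1Ld/0B | 0r 2w}
  5. MEM→r7 ⇒ no(RD_PORT)  {0A/1Mu/1Ld/0B | 0r 2w}
  6. ALU→r0 ⇒ no(FU)  {0A/1Mu/1Ld/0B | 0r 2w}
  7. MEM ⇒ no(RD_PORT)  {0A/1Mu/1Ld/0B | 0r 2w}

reason(slot 2) = RD_PORT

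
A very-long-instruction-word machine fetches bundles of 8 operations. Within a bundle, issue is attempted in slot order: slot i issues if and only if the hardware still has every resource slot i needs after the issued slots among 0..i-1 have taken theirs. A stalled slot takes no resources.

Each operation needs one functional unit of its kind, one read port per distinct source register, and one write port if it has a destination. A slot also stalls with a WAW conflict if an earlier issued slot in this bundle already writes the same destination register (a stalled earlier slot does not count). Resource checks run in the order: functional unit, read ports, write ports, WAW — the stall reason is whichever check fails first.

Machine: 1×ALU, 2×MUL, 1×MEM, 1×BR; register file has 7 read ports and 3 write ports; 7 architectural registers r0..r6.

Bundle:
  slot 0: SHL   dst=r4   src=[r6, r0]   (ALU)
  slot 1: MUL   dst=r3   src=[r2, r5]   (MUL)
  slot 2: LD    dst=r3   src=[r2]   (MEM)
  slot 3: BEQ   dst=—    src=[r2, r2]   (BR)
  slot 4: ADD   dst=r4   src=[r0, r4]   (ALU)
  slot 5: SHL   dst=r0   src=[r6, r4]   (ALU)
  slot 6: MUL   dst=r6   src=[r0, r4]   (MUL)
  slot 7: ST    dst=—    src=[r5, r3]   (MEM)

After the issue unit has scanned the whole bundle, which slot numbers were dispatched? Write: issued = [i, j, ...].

(0) want 1×ALU +2rd +1wr — yes → AL0|MU2|ME1|BR1|rd5|wr2
(1) want 1×MUL +2rd +1wr — yes → AL0|MU1|ME1|BR1|rd3|wr1
(2) want 1×MEM +1rd +1wr — WAW → AL0|MU1|ME1|BR1|rd3|wr1
(3) want 1×BR +1rd +0wr — yes → AL0|MU1|ME1|BR0|rd2|wr1
(4) want 1×ALU +2rd +1wr — FU → AL0|MU1|ME1|BR0|rd2|wr1
(5) want 1×ALU +2rd +1wr — FU → AL0|MU1|ME1|BR0|rd2|wr1
(6) want 1×MUL +2rd +1wr — yes → AL0|MU0|ME1|BR0|rd0|wr0
(7) want 1×MEM +2rd +0wr — RD_PORT → AL0|MU0|ME1|BR0|rd0|wr0

issued = [0, 1, 3, 6]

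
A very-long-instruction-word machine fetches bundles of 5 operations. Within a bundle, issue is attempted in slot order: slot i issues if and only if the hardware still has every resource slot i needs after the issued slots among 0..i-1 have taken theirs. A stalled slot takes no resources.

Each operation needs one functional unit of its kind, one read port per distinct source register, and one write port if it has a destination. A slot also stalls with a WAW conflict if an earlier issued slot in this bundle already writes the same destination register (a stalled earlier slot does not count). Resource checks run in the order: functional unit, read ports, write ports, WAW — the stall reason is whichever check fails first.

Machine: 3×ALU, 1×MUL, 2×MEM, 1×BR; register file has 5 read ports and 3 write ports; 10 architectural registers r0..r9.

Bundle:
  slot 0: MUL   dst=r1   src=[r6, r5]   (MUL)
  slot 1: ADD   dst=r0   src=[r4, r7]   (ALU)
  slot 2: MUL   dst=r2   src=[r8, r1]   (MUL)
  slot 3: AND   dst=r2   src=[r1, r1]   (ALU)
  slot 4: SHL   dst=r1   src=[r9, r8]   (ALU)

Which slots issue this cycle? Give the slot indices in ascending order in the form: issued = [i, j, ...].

issued = [0, 1, 3]

#0 MUL src=r6,r5 dispatched  <A:3 Mu:0 Ld:2 B:1 rd:3 wr:2>
#1 ALU src=r4,r7 dispatched  <A:2 Mu:0 Ld:2 B:1 rd:1 wr:1>
#2 MUL src=r8,r1 held:FU  <A:2 Mu:0 Ld:2 B:1 rd:1 wr:1>
#3 ALU src=r1,r1 dispatched  <A:1 Mu:0 Ld:2 B:1 rd:0 wr:0>
#4 ALU src=r9,r8 held:RD_PORT  <A:1 Mu:0 Ld:2 B:1 rd:0 wr:0>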